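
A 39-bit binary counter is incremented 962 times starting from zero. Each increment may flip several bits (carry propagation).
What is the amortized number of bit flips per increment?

Bit i flips on every 2^i-th increment, so over 962 increments bit i flips floor(962/2^i) times. Summing over i: total flips < 2 * 962. Amortized: < 2 = O(1) per increment.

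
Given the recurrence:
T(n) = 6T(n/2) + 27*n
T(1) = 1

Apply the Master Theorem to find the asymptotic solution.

a=6, b=2, f(n)=27*n. log_2(6) = 2.585. Case 1 of Master Theorem: T(n) = O(n^2.585).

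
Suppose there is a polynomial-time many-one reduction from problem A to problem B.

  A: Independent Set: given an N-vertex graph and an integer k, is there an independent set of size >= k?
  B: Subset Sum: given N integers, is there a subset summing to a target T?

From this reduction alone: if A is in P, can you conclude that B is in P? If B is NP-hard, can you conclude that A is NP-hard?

A poly-time reduction A <=_p B transfers tractability DOWN (B easy => A easy) and hardness UP (A hard => B hard), not the reverse.
From A in P, the reduction alone does NOT give B in P: any problem in P trivially reduces to SAT, yet SAT is not known to be in P.
From B NP-hard, the reduction alone does NOT give A NP-hard: again, easy problems reduce to hard ones.
(Here in fact A is NP-complete and B is NP-complete.)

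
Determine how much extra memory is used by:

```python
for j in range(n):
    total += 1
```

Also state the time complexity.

Space complexity: O(1).
Only a constant amount of auxiliary storage is used; nothing grows with n.
Time complexity: O(n).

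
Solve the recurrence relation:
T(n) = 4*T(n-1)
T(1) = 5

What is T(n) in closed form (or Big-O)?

Each step multiplies by 4. T(n) = T(1)*4^(n-1) = 5*4^(n-1).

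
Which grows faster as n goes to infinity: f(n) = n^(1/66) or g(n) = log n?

f(n) = n^(1/66) grows faster: any positive power of n dominates log n.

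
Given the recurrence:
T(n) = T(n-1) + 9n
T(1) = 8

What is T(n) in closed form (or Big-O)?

Unrolling: T(n) = 8 + 9*(2 + 3 + ... + n) = 8 + 9*(n(n+1)/2 - 1) = O(n^2).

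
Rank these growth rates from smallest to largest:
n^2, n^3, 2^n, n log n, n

Ordered by growth rate: n < n log n < n^2 < n^3 < 2^n.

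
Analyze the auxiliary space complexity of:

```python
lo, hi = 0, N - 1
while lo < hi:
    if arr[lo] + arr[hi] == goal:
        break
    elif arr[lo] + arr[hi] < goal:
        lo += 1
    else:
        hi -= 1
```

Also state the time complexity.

Space complexity: O(1).
Only a constant amount of auxiliary storage is used; nothing grows with n.
Time complexity: O(n).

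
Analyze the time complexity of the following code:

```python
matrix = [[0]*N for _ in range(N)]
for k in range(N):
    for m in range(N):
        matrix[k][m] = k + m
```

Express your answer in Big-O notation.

Time complexity: O(n^2).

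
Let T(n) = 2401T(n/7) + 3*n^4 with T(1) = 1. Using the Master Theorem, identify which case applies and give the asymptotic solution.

a=2401, b=7, f(n)=3*n^4.
log_7(2401) = 4, so n^(log_b(a)) = n^4.
f(n) = Theta(n^4), so Case 2 applies.
T(n) = Theta(n^4 log n).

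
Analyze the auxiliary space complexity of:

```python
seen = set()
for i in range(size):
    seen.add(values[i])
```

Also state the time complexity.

Space complexity: O(n).
Auxiliary storage grows linearly with the input size n in the worst case.
Time complexity: O(n).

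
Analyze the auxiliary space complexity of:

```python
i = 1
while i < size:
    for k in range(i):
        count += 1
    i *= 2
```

Space complexity: O(1).
Only a constant amount of auxiliary storage is used; nothing grows with n.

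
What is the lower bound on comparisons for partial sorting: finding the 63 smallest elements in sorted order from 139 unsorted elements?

Finding 63 smallest of 139 in sorted order: Omega(139) to identify the 63 smallest, plus Omega(63 log 63) to sort them. Total: Omega(n + k log k).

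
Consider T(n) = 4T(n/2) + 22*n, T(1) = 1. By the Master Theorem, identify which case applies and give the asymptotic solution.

a=4, b=2, f(n)=22*n.
log_2(4) = 2 > 1.
Since f(n) = O(n^1) is polynomially smaller than n^2, Case 1 applies.
T(n) = Theta(n^2).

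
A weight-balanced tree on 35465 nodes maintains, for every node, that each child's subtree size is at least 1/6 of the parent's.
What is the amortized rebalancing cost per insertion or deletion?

With balance ratio 1/6, tree height is O(log_{6/1}(35465)) = O(log n). A rebalance at a node of size s costs O(s) but requires Omega(s) updates in that subtree to retrigger. Summed over the O(log n) ancestors of the touched leaf, amortized rebalancing is O(log n).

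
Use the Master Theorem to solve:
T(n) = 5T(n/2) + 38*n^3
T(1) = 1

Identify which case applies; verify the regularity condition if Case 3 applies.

a=5, b=2, f(n)=38*n^3.
log_2(5) = 2.322 < 3.
f(n) = Omega(n^(2.322+epsilon)) for some epsilon > 0, so Case 3 is the candidate.
Regularity: a*f(n/b) = 5*38*(n/2)^3 = (5/8)*38*n^3 <= c*f(n) with c = 5/8 < 1. Satisfied.
Case 3: T(n) = Theta(n^3).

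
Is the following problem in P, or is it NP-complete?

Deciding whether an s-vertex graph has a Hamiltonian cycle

This problem is NP-complete: one of Karp's 21 NP-complete problems.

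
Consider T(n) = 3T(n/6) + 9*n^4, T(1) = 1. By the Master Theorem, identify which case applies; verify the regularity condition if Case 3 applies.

a=3, b=6, f(n)=9*n^4.
log_6(3) = 0.6131 < 4.
f(n) = Omega(n^(0.6131+epsilon)) for some epsilon > 0, so Case 3 is the candidate.
Regularity: a*f(n/b) = 3*9*(n/6)^4 = (3/1296)*9*n^4 <= c*f(n) with c = 3/1296 < 1. Satisfied.
Case 3: T(n) = Theta(n^4).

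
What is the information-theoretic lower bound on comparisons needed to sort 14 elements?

There are 14! = 87178291200 possible orderings. Each comparison gives 1 bit. We need at least ceil(log_2(87178291200)) = 37 comparisons.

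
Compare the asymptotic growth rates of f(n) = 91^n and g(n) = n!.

g(n) = n! grows faster: n!/91^n -> infinity by Stirling.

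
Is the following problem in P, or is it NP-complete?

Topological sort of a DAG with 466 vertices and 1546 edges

This problem is in P: DFS-based topological sort runs in O(V+E).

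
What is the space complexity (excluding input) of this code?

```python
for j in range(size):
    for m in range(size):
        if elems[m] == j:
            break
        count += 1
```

Space complexity: O(1).
Only a constant amount of auxiliary storage is used; nothing grows with n.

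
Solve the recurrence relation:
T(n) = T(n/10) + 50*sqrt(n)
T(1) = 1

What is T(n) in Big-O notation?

Each level contributes sqrt(n/10^k). Geometric series with ratio 1/sqrt(10) < 1 sums to O(sqrt(n)).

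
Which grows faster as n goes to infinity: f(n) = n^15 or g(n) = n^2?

f(n) = n^15 grows faster: n^15/n^2 = n^13 -> infinity.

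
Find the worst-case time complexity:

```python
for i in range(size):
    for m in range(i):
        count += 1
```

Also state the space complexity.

Time complexity: O(n^2).
Space complexity: O(1).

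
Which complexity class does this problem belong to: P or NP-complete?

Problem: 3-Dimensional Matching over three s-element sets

This problem is NP-complete: one of Karp's 21 NP-complete problems.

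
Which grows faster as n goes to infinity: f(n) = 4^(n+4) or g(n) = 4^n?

f(n) = 4^(n+4) and g(n) = 4^n are Theta of each other: 4^(n+4) = 4^4 * 4^n = Theta(4^n).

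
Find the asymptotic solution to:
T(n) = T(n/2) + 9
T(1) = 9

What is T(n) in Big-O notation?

Each step divides n by 2 and adds 9. After log_2(n) steps, T(n) = O(log n).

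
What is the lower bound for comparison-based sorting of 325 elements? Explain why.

A comparison-based sorting algorithm corresponds to a decision tree. With 325! possible permutations, the tree has 325! leaves. The height is at least log_2(325!) = Omega(n log n) by Stirling's approximation.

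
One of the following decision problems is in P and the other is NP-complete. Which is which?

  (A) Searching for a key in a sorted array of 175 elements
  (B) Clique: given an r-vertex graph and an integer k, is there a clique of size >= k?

(A) is P: binary search runs in O(log n).
(B) is NP-complete: complement of Independent Set / Vertex Cover (with k part of the input).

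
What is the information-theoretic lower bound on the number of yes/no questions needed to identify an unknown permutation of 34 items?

There are 34! = 295232799039604140847618609643520000000 permutations. Each yes/no question gives at most 1 bit, so at least ceil(log_2(295232799039604140847618609643520000000)) = 128 questions are needed.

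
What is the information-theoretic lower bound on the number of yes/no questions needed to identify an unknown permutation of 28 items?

There are 28! = 304888344611713860501504000000 permutations. Each yes/no question gives at most 1 bit, so at least ceil(log_2(304888344611713860501504000000)) = 98 questions are needed.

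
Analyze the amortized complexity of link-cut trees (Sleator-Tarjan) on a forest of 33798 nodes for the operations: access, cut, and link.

Link-cut trees represent the forest using splay trees over preferred paths. With potential Phi = sum over nodes of log(size of virtual subtree), each access on 33798 nodes is O(log 33798) = O(log n) amortized by the splay-tree access lemma. Cut and link are O(1) plus one access.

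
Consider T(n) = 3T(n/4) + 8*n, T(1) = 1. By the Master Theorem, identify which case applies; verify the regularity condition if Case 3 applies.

a=3, b=4, f(n)=8*n.
log_4(3) = 0.7925 < 1.
f(n) = Omega(n^(0.7925+epsilon)) for some epsilon > 0, so Case 3 is the candidate.
Regularity: a*f(n/b) = 3*8*(n/4)^1 = (3/4)*8*n^1 <= c*f(n) with c = 3/4 < 1. Satisfied.
Case 3: T(n) = Theta(n).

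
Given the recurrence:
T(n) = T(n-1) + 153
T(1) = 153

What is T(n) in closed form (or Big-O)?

Unrolling: T(n) = T(n-1) + 153 = T(n-2) + 2*153 = ... = T(1) + (n-1)*153 = 153 + (n-1)*153 = 153n.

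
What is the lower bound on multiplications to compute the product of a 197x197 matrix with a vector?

A 197x197 matrix-vector product has 197 inner products of length 197. Output depends on all 197^2 = 38809 matrix entries. At least 38809 multiplications needed.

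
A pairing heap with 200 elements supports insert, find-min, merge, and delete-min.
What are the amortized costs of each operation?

Pairing heaps are self-adjusting heap-ordered trees. Insert and merge link two roots: O(1). Find-min reads the root: O(1). Delete-min removes the root, then pairs children in two passes; amortized cost is O(log 200) = O(log n).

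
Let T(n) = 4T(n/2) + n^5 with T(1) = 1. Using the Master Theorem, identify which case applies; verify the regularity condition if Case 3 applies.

a=4, b=2, f(n)=n^5.
log_2(4) = 2 < 5.
f(n) = Omega(n^(2+epsilon)) for some epsilon > 0, so Case 3 is the candidate.
Regularity: a*f(n/b) = 4*1*(n/2)^5 = (4/32)*1*n^5 <= c*f(n) with c = 4/32 < 1. Satisfied.
Case 3: T(n) = Theta(n^5).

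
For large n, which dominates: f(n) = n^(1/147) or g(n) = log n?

f(n) = n^(1/147) grows faster: any positive power of n dominates log n.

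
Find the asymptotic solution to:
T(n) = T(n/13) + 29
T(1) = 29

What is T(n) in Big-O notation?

Each step divides n by 13 and adds 29. After log_13(n) steps, T(n) = O(log n).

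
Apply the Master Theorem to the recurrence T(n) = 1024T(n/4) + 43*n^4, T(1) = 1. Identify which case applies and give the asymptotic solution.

a=1024, b=4, f(n)=43*n^4.
log_4(1024) = 5 > 4.
Since f(n) = O(n^4) is polynomially smaller than n^5, Case 1 applies.
T(n) = Theta(n^5).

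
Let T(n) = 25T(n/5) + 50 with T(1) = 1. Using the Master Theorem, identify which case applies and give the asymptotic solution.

a=25, b=5, f(n)=50.
log_5(25) = 2 > 0.
Since f(n) = O(n^0) is polynomially smaller than n^2, Case 1 applies.
T(n) = Theta(n^2).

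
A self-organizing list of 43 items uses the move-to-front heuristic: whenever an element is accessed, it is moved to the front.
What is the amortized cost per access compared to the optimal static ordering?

With potential Phi = number of inversions between the MTF list and the optimal static list (at most C(43,2)), each access has amortized cost at most 2 * (cost under optimal static ordering). This is the move-to-front 2-competitiveness result.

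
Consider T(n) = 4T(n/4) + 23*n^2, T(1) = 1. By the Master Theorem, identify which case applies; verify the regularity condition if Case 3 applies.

a=4, b=4, f(n)=23*n^2.
log_4(4) = 1 < 2.
f(n) = Omega(n^(1+epsilon)) for some epsilon > 0, so Case 3 is the candidate.
Regularity: a*f(n/b) = 4*23*(n/4)^2 = (4/16)*23*n^2 <= c*f(n) with c = 4/16 < 1. Satisfied.
Case 3: T(n) = Theta(n^2).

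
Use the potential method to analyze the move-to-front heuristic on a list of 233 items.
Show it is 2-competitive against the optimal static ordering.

Let Phi = number of inversions between the MTF list and the optimal static list (0 <= Phi <= C(233,2)). Accessing an element at MTF position k and optimal position j: the move-to-front destroys all k-1 inversions in front of it that are not in front in optimal (>= k-j of them) and creates at most j-1 new ones. Amortized cost <= k + (j-1) - (k-j) = 2j - 1 <= 2 * optimal cost.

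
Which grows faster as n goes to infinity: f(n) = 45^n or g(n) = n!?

g(n) = n! grows faster: n!/45^n -> infinity by Stirling.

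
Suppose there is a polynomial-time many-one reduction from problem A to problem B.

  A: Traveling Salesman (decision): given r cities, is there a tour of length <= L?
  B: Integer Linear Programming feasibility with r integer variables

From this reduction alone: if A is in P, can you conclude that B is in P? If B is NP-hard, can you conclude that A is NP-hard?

A poly-time reduction A <=_p B transfers tractability DOWN (B easy => A easy) and hardness UP (A hard => B hard), not the reverse.
From A in P, the reduction alone does NOT give B in P: any problem in P trivially reduces to SAT, yet SAT is not known to be in P.
From B NP-hard, the reduction alone does NOT give A NP-hard: again, easy problems reduce to hard ones.
(Here in fact A is NP-complete and B is NP-complete.)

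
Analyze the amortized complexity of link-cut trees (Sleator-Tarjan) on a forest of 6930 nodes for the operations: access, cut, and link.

Link-cut trees represent the forest using splay trees over preferred paths. With potential Phi = sum over nodes of log(size of virtual subtree), each access on 6930 nodes is O(log 6930) = O(log n) amortized by the splay-tree access lemma. Cut and link are O(1) plus one access.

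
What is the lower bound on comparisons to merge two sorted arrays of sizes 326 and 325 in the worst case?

Adversary: with |326 - 325| <= 1 the inputs can be fully interleaved so that every adjacent pair in the merged output comes from different arrays. Then each of the 650 adjacent pairs must be directly compared, or the algorithm cannot determine their relative order. Standard merge meets this bound.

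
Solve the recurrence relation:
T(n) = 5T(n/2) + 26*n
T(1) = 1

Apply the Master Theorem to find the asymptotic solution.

a=5, b=2, f(n)=26*n. log_2(5) = 2.322. Case 1 of Master Theorem: T(n) = O(n^2.322).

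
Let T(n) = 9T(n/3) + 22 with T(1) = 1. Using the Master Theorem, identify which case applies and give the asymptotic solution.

a=9, b=3, f(n)=22.
log_3(9) = 2 > 0.
Since f(n) = O(n^0) is polynomially smaller than n^2, Case 1 applies.
T(n) = Theta(n^2).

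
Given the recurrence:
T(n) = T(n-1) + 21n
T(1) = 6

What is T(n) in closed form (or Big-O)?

Unrolling: T(n) = 6 + 21*(2 + 3 + ... + n) = 6 + 21*(n(n+1)/2 - 1) = O(n^2).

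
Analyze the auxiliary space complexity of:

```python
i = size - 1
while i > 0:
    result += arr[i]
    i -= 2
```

Space complexity: O(1).
Only a constant amount of auxiliary storage is used; nothing grows with n.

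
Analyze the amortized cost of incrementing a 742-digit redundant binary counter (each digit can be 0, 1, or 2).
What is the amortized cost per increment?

A redundant counter on 742 digits allows digit values 0, 1, 2. Increment adds 1 to the least significant digit and carries any 2 to a 0 plus +1 on the next digit. With potential Phi = (number of 2-digits), each increment does O(1) actual work plus a chain of carries, each of which decreases Phi by 1. Amortized O(1).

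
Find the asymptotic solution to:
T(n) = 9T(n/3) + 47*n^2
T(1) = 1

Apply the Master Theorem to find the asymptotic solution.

a=9, b=3, f(n)=47*n^2. log_3(9) = 2. Case 2: T(n) = O(n^2 log n).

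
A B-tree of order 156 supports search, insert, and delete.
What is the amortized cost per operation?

B-tree of order 156 has height O(log_156 n). Each operation traverses the tree height. Splits during insert and merges during delete are O(1) each and occur at most once per level. Total cost per operation: O(log_156 n).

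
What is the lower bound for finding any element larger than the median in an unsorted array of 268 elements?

To find an element larger than the median of 268 elements, we must see Omega(n) elements. Without seeing enough elements, an adversary can make any unseen element the median.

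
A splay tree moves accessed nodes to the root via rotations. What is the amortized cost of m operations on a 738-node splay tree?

Using a potential function Phi = sum of log(size of subtree) for each node, each splay operation has amortized cost O(log n) where n = 738. Bad individual operations (O(n)) are offset by decreased potential.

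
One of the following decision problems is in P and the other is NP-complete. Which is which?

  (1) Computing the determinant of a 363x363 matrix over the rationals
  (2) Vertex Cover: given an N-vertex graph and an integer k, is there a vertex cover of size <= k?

(1) is P: Gaussian elimination runs in O(n^3).
(2) is NP-complete: one of Karp's 21 NP-complete problems (with k part of the input; for any fixed constant k it is in P).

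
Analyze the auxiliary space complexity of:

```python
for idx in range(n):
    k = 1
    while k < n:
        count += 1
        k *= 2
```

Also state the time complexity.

Space complexity: O(1).
Only a constant amount of auxiliary storage is used; nothing grows with n.
Time complexity: O(n log n).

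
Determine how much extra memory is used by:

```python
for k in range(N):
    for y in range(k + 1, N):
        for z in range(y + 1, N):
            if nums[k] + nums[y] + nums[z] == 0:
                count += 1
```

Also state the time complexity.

Space complexity: O(1).
Only a constant amount of auxiliary storage is used; nothing grows with n.
Time complexity: O(n^3).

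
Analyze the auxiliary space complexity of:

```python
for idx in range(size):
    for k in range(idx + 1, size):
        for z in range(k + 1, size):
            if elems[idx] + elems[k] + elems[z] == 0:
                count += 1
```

Space complexity: O(1).
Only a constant amount of auxiliary storage is used; nothing grows with n.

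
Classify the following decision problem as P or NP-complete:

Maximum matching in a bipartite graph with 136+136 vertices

This problem is in P: Hopcroft-Karp runs in O(E sqrt(V)).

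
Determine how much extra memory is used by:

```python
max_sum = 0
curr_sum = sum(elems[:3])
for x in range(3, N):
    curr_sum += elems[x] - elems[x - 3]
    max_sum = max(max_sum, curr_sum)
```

Space complexity: O(1).
Only a constant amount of auxiliary storage is used; nothing grows with n.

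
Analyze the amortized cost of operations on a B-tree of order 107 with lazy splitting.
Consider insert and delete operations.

In a B-tree of order 107, a node splits when it has 107 keys. With lazy splitting, we use potential Phi = number of full nodes + number of near-empty nodes. Each split costs O(1) but reduces potential. Between splits, at least 53 insertions must occur in that node. Amortized structural cost is O(1) per operation, plus O(log_107 n) traversal.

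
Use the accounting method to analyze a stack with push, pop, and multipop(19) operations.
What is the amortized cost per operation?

Assign 2 credits per push (1 for the push, 1 saved for a future pop). Each pop or element popped by multipop(19) uses 1 saved credit. Total credits never go negative, so amortized cost is O(1).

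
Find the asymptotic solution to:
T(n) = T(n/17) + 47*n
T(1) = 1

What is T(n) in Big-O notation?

Geometric series: 47*n*(1 + 1/17 + 1/17^2 + ...) = O(n). T(n) = O(n).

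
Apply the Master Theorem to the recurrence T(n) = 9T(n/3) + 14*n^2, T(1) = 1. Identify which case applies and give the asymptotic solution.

a=9, b=3, f(n)=14*n^2.
log_3(9) = 2, so n^(log_b(a)) = n^2.
f(n) = Theta(n^2), so Case 2 applies.
T(n) = Theta(n^2 log n).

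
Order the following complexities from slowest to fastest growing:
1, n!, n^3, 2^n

Ordered by growth rate: 1 < n^3 < 2^n < n!.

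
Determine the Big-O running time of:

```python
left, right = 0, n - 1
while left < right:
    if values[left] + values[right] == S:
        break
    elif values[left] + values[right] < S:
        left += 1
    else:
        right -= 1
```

Time complexity: O(n).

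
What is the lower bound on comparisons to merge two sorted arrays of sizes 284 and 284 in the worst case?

Adversary: with |284 - 284| <= 1 the inputs can be fully interleaved so that every adjacent pair in the merged output comes from different arrays. Then each of the 567 adjacent pairs must be directly compared, or the algorithm cannot determine their relative order. Standard merge meets this bound.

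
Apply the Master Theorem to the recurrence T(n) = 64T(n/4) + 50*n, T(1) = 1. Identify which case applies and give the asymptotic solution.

a=64, b=4, f(n)=50*n.
log_4(64) = 3 > 1.
Since f(n) = O(n^1) is polynomially smaller than n^3, Case 1 applies.
T(n) = Theta(n^3).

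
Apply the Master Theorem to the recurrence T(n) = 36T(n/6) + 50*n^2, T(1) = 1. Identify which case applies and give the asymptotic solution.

a=36, b=6, f(n)=50*n^2.
log_6(36) = 2, so n^(log_b(a)) = n^2.
f(n) = Theta(n^2), so Case 2 applies.
T(n) = Theta(n^2 log n).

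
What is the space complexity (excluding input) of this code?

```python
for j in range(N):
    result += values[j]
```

Space complexity: O(1).
Only a constant amount of auxiliary storage is used; nothing grows with n.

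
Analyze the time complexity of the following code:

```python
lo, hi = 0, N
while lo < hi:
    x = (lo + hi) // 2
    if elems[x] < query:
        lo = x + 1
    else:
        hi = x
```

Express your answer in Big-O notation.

Time complexity: O(log n).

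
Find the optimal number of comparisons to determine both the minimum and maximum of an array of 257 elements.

Naive approach: 512 comparisons (256 for max + 256 for min).
Optimal: Compare elements in pairs first (floor(n/2) = 128 comparisons), then find max among winners and min among losers (128 comparisons each).
Total: ceil(3n/2) - 2 = 384 comparisons. An adversary argument shows this is also a lower bound.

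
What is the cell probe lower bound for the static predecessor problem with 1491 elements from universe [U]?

The Patrascu-Thorup lower bound shows any data structure on n = 1491 elements using O(n * polylog(n)) space requires Omega(log log U) query time. van Emde Boas trees achieve O(log log U) with O(U) space.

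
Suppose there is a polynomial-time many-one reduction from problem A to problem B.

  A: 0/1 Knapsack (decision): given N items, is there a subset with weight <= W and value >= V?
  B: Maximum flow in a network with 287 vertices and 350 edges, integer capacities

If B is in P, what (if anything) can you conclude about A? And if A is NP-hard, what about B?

A poly-time reduction A <=_p B means any A-instance can be transformed to a B-instance in poly time.
If B is in P: compose the reduction with B's poly-time algorithm to solve A in poly time, so A is in P.
If A is NP-hard: every NP problem reduces to A, which reduces to B; composing reductions, every NP problem reduces to B, so B is NP-hard.
(Here in fact A is NP-complete and B is in P, so no such reduction is known -- its existence would imply P = NP; the analysis concerns only what the assumed reduction would or would not let you conclude.)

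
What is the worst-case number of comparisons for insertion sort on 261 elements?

Insertion sort on reverse-sorted input: 1 + 2 + ... + (261-1) = 33930 comparisons.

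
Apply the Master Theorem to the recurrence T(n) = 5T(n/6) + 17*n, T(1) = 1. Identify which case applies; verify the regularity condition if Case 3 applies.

a=5, b=6, f(n)=17*n.
log_6(5) = 0.8982 < 1.
f(n) = Omega(n^(0.8982+epsilon)) for some epsilon > 0, so Case 3 is the candidate.
Regularity: a*f(n/b) = 5*17*(n/6)^1 = (5/6)*17*n^1 <= c*f(n) with c = 5/6 < 1. Satisfied.
Case 3: T(n) = Theta(n).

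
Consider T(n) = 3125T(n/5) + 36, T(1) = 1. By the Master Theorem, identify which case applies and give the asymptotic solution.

a=3125, b=5, f(n)=36.
log_5(3125) = 5 > 0.
Since f(n) = O(n^0) is polynomially smaller than n^5, Case 1 applies.
T(n) = Theta(n^5).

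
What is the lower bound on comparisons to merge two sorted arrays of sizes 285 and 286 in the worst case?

Adversary: with |285 - 286| <= 1 the inputs can be fully interleaved so that every adjacent pair in the merged output comes from different arrays. Then each of the 570 adjacent pairs must be directly compared, or the algorithm cannot determine their relative order. Standard merge meets this bound.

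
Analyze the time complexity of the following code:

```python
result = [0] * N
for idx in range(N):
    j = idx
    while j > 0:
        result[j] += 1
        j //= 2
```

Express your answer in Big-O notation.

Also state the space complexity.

Time complexity: O(n log n).
Space complexity: O(n).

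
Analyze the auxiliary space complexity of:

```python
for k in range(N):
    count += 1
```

Space complexity: O(1).
Only a constant amount of auxiliary storage is used; nothing grows with n.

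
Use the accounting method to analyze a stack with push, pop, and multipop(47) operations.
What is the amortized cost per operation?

Assign 2 credits per push (1 for the push, 1 saved for a future pop). Each pop or element popped by multipop(47) uses 1 saved credit. Total credits never go negative, so amortized cost is O(1).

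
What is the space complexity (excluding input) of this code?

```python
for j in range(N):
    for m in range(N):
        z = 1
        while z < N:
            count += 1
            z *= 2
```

Space complexity: O(1).
Only a constant amount of auxiliary storage is used; nothing grows with n.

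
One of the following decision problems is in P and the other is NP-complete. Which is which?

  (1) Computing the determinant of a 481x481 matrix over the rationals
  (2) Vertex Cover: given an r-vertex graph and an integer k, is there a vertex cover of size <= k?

(1) is P: Gaussian elimination runs in O(n^3).
(2) is NP-complete: one of Karp's 21 NP-complete problems (with k part of the input; for any fixed constant k it is in P).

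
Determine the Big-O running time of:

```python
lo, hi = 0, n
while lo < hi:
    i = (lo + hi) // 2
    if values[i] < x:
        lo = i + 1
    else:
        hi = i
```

Time complexity: O(log n).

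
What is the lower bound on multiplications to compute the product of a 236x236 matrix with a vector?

A 236x236 matrix-vector product has 236 inner products of length 236. Output depends on all 236^2 = 55696 matrix entries. At least 55696 multiplications needed.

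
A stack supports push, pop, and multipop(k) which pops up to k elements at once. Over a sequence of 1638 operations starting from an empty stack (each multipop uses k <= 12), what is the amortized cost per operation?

Each element is pushed exactly once and popped at most once (whether by pop or as part of a multipop). So the total number of individual pops over the whole sequence is at most the number of pushes, which is at most 1638. Total work <= 2 * 1638, hence O(1) amortized per operation.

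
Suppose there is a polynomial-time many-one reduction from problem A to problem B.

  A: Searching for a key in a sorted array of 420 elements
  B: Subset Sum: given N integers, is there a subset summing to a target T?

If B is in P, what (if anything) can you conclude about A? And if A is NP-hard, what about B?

A poly-time reduction A <=_p B means any A-instance can be transformed to a B-instance in poly time.
If B is in P: compose the reduction with B's poly-time algorithm to solve A in poly time, so A is in P.
If A is NP-hard: every NP problem reduces to A, which reduces to B; composing reductions, every NP problem reduces to B, so B is NP-hard.
(Here in fact A is P and B is NP-complete.)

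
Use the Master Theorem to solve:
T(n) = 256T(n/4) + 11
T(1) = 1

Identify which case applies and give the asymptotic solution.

a=256, b=4, f(n)=11.
log_4(256) = 4 > 0.
Since f(n) = O(n^0) is polynomially smaller than n^4, Case 1 applies.
T(n) = Theta(n^4).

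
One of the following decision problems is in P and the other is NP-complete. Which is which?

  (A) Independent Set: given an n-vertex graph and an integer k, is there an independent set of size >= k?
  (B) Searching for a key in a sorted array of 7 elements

(A) is NP-complete: complement of Clique (with k part of the input).
(B) is P: binary search runs in O(log n).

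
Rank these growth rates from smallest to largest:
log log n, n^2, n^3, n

Ordered by growth rate: log log n < n < n^2 < n^3.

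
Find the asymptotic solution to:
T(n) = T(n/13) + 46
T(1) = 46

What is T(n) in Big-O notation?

Each step divides n by 13 and adds 46. After log_13(n) steps, T(n) = O(log n).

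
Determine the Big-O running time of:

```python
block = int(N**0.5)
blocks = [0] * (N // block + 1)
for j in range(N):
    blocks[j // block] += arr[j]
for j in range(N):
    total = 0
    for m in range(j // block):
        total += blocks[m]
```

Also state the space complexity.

Time complexity: O(n * sqrt(n)).
Space complexity: O(sqrt(n)).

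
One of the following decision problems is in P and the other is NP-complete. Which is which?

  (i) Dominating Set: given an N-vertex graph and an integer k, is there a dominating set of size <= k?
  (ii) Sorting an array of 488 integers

(i) is NP-complete: reduces from Set Cover (with k part of the input).
(ii) is P: merge sort runs in O(n log n).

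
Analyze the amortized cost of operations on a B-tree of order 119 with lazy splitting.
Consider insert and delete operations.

In a B-tree of order 119, a node splits when it has 119 keys. With lazy splitting, we use potential Phi = number of full nodes + number of near-empty nodes. Each split costs O(1) but reduces potential. Between splits, at least 59 insertions must occur in that node. Amortized structural cost is O(1) per operation, plus O(log_119 n) traversal.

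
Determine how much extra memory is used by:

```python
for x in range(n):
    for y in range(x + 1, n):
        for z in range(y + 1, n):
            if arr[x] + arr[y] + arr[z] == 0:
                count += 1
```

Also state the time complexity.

Space complexity: O(1).
Only a constant amount of auxiliary storage is used; nothing grows with n.
Time complexity: O(n^3).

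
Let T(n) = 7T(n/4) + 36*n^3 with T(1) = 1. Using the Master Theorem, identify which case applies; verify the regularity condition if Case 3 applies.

a=7, b=4, f(n)=36*n^3.
log_4(7) = 1.404 < 3.
f(n) = Omega(n^(1.404+epsilon)) for some epsilon > 0, so Case 3 is the candidate.
Regularity: a*f(n/b) = 7*36*(n/4)^3 = (7/64)*36*n^3 <= c*f(n) with c = 7/64 < 1. Satisfied.
Case 3: T(n) = Theta(n^3).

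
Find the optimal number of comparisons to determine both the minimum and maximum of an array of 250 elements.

Naive approach: 498 comparisons (249 for max + 249 for min).
Optimal: Compare elements in pairs first (floor(n/2) = 125 comparisons), then find max among winners and min among losers (124 comparisons each).
Total: ceil(3n/2) - 2 = 373 comparisons. An adversary argument shows this is also a lower bound.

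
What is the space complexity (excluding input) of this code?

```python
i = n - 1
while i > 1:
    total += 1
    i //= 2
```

Space complexity: O(1).
Only a constant amount of auxiliary storage is used; nothing grows with n.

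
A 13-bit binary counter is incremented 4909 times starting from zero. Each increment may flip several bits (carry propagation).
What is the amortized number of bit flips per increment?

Bit i flips on every 2^i-th increment, so over 4909 increments bit i flips floor(4909/2^i) times. Summing over i: total flips < 2 * 4909. Amortized: < 2 = O(1) per increment.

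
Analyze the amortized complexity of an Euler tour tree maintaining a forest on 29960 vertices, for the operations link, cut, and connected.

An Euler tour tree stores each tree's Euler tour as a balanced BST keyed by tour position. On 29960 vertices: link concatenates two tours via O(1) splits/joins of size <= 2*29960 (O(log n)); cut splits the tour at the two occurrences of the edge (O(log n)); connected compares BST roots (O(log n) to find the root). All O(log n) amortized.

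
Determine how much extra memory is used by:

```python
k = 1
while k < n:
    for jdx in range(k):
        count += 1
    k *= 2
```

Space complexity: O(1).
Only a constant amount of auxiliary storage is used; nothing grows with n.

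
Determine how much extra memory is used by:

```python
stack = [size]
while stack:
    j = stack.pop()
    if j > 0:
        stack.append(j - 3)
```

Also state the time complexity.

Space complexity: O(1).
Only a constant amount of auxiliary storage is used; nothing grows with n.
Time complexity: O(n).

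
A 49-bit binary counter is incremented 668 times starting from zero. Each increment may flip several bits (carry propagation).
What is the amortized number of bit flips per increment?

Bit i flips on every 2^i-th increment, so over 668 increments bit i flips floor(668/2^i) times. Summing over i: total flips < 2 * 668. Amortized: < 2 = O(1) per increment.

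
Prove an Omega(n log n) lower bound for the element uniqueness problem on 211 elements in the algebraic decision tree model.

In the algebraic decision tree model, element uniqueness on 211 elements is equivalent to determining which cell of an arrangement of C(211,2) = 22155 hyperplanes x_i = x_j contains the input point. Ben-Or's theorem shows this requires Omega(n log n).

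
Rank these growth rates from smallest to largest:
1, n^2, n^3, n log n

Ordered by growth rate: 1 < n log n < n^2 < n^3.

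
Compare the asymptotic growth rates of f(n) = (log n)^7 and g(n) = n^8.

g(n) = n^8 grows faster: any positive polynomial dominates any polylog.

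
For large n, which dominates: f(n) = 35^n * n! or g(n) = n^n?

f(n) = 35^n * n! grows faster: by Stirling n! ~ sqrt(2 pi n)(n/e)^n, so 35^n n! / n^n ~ (35/e)^n sqrt(2 pi n) -> infinity since 35/e > 1.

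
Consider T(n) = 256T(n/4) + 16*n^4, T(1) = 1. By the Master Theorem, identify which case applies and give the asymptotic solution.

a=256, b=4, f(n)=16*n^4.
log_4(256) = 4, so n^(log_b(a)) = n^4.
f(n) = Theta(n^4), so Case 2 applies.
T(n) = Theta(n^4 log n).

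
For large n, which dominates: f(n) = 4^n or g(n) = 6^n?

g(n) = 6^n grows faster: (6/4)^n -> infinity since 6/4 > 1.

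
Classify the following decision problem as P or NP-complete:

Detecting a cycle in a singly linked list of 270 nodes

This problem is in P: Floyd's tortoise-and-hare runs in O(n) time, O(1) space.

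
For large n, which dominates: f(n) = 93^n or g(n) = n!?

g(n) = n! grows faster: n!/93^n -> infinity by Stirling.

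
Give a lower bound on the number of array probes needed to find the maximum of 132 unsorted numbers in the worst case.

Adversary: any unprobed cell could hold a value larger than everything seen so far. If fewer than 132 cells are probed, the adversary places the max in an unprobed cell. So all 132 cells must be examined; together with 132-1 comparisons this is tight.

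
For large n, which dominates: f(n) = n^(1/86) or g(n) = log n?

f(n) = n^(1/86) grows faster: any positive power of n dominates log n.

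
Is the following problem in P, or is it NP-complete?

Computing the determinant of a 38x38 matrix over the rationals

This problem is in P: Gaussian elimination runs in O(n^3).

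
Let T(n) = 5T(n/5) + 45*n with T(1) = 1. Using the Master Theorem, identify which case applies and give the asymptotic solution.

a=5, b=5, f(n)=45*n.
log_5(5) = 1, so n^(log_b(a)) = n.
f(n) = Theta(n), so Case 2 applies.
T(n) = Theta(n log n).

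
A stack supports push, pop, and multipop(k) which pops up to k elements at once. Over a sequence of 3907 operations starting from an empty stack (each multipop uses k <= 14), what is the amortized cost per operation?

Each element is pushed exactly once and popped at most once (whether by pop or as part of a multipop). So the total number of individual pops over the whole sequence is at most the number of pushes, which is at most 3907. Total work <= 2 * 3907, hence O(1) amortized per operation.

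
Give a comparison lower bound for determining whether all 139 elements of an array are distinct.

In the algebraic decision-tree model, the YES region for element distinctness on 139 elements has 139! connected components (one per ordering). Ben-Or's theorem then gives a lower bound of Omega(log(n!)) = Omega(n log n).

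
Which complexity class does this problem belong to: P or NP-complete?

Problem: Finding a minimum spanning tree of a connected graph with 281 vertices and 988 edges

This problem is in P: Kruskal's / Prim's algorithms run in polynomial time.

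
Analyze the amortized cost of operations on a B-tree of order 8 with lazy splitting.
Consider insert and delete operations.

In a B-tree of order 8, a node splits when it has 8 keys. With lazy splitting, we use potential Phi = number of full nodes + number of near-empty nodes. Each split costs O(1) but reduces potential. Between splits, at least 4 insertions must occur in that node. Amortized structural cost is O(1) per operation, plus O(log_8 n) traversal.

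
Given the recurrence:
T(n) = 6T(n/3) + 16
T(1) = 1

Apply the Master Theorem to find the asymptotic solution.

a=6, b=3, f(n)=16. log_3(6) = 1.631. Case 1 of Master Theorem: T(n) = O(n^1.631).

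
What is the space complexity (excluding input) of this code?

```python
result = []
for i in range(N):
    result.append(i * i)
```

Space complexity: O(n).
Auxiliary storage grows linearly with the input size n in the worst case.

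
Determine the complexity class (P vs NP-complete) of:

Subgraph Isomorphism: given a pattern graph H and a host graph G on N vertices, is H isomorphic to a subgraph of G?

This problem is NP-complete: generalizes Clique and Hamiltonian Path (pattern size is part of the input).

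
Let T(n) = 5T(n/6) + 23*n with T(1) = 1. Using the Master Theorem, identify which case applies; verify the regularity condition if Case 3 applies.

a=5, b=6, f(n)=23*n.
log_6(5) = 0.8982 < 1.
f(n) = Omega(n^(0.8982+epsilon)) for some epsilon > 0, so Case 3 is the candidate.
Regularity: a*f(n/b) = 5*23*(n/6)^1 = (5/6)*23*n^1 <= c*f(n) with c = 5/6 < 1. Satisfied.
Case 3: T(n) = Theta(n).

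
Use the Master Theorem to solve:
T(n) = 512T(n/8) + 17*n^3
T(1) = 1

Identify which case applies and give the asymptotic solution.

a=512, b=8, f(n)=17*n^3.
log_8(512) = 3, so n^(log_b(a)) = n^3.
f(n) = Theta(n^3), so Case 2 applies.
T(n) = Theta(n^3 log n).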